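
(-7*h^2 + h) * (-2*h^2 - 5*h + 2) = 14*h^4 + 33*h^3 - 19*h^2 + 2*h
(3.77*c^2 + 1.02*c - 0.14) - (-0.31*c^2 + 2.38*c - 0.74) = 4.08*c^2 - 1.36*c + 0.6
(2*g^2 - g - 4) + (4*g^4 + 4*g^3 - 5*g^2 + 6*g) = 4*g^4 + 4*g^3 - 3*g^2 + 5*g - 4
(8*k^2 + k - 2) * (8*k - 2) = 64*k^3 - 8*k^2 - 18*k + 4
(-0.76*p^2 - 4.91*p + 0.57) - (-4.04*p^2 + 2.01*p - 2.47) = 3.28*p^2 - 6.92*p + 3.04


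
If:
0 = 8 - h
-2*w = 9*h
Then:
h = 8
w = -36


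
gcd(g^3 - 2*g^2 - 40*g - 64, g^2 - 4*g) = 1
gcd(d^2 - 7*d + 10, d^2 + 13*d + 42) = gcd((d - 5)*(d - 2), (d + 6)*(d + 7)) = 1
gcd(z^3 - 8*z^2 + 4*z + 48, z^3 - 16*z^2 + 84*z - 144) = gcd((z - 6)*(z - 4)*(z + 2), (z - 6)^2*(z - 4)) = z^2 - 10*z + 24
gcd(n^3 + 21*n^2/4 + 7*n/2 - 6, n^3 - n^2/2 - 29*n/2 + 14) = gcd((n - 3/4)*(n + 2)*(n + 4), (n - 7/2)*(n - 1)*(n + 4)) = n + 4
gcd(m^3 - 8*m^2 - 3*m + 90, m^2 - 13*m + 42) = m - 6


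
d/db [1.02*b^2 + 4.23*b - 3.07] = 2.04*b + 4.23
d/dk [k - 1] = 1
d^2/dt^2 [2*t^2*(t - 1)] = 12*t - 4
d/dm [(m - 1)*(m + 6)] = 2*m + 5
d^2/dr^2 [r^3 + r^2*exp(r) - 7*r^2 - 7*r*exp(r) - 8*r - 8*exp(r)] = r^2*exp(r) - 3*r*exp(r) + 6*r - 20*exp(r) - 14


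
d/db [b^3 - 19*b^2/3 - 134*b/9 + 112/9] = 3*b^2 - 38*b/3 - 134/9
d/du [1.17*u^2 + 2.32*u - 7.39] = 2.34*u + 2.32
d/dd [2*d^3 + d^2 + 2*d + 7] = 6*d^2 + 2*d + 2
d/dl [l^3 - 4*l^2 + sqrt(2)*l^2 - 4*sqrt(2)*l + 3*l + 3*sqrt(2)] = 3*l^2 - 8*l + 2*sqrt(2)*l - 4*sqrt(2) + 3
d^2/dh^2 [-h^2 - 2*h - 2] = -2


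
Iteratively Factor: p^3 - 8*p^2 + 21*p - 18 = (p - 2)*(p^2 - 6*p + 9) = (p - 3)*(p - 2)*(p - 3)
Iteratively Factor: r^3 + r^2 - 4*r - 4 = (r + 2)*(r^2 - r - 2) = (r + 1)*(r + 2)*(r - 2)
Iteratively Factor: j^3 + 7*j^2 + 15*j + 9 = (j + 1)*(j^2 + 6*j + 9) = (j + 1)*(j + 3)*(j + 3)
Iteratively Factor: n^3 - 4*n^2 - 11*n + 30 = (n + 3)*(n^2 - 7*n + 10) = (n - 5)*(n + 3)*(n - 2)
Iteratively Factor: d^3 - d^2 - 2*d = (d)*(d^2 - d - 2) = d*(d + 1)*(d - 2)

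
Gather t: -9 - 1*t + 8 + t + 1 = 0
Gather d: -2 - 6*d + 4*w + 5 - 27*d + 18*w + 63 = -33*d + 22*w + 66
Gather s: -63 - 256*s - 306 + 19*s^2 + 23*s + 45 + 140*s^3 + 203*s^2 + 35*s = 140*s^3 + 222*s^2 - 198*s - 324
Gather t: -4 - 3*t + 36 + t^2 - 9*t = t^2 - 12*t + 32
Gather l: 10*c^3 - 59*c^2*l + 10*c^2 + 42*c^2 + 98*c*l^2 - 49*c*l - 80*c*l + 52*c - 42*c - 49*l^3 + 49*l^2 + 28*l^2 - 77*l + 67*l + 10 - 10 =10*c^3 + 52*c^2 + 10*c - 49*l^3 + l^2*(98*c + 77) + l*(-59*c^2 - 129*c - 10)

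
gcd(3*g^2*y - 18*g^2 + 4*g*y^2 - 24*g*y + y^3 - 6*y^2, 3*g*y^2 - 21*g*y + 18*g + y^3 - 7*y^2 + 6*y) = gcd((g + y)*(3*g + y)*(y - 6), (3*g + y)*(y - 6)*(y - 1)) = 3*g*y - 18*g + y^2 - 6*y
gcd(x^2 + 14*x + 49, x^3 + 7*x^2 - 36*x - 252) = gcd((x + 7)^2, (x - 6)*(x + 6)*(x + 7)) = x + 7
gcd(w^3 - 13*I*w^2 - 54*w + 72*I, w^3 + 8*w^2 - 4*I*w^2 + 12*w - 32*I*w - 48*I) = w - 4*I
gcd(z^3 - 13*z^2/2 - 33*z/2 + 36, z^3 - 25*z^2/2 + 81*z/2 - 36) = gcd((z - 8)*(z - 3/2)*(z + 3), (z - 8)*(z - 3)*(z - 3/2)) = z^2 - 19*z/2 + 12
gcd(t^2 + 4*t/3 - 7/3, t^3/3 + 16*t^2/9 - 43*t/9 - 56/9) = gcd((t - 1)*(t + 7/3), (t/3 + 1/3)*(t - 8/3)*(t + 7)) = 1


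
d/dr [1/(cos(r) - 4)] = sin(r)/(cos(r) - 4)^2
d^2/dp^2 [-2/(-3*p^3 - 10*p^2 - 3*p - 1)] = 4*(-(9*p + 10)*(3*p^3 + 10*p^2 + 3*p + 1) + (9*p^2 + 20*p + 3)^2)/(3*p^3 + 10*p^2 + 3*p + 1)^3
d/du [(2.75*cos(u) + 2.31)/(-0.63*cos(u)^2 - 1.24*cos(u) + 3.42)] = (1.7325*sin(u)^2 - 2.9106*cos(u) - 14.0019)*sin(u)/(0.63*cos(u)^2 + 1.24*cos(u) - 3.42)^2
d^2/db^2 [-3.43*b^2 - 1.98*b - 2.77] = -6.86000000000000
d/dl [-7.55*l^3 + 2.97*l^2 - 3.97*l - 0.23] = -22.65*l^2 + 5.94*l - 3.97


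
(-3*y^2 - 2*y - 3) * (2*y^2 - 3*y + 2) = -6*y^4 + 5*y^3 - 6*y^2 + 5*y - 6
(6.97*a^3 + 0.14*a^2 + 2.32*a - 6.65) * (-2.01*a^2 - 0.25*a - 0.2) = -14.0097*a^5 - 2.0239*a^4 - 6.0922*a^3 + 12.7585*a^2 + 1.1985*a + 1.33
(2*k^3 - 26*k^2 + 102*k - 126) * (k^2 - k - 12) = 2*k^5 - 28*k^4 + 104*k^3 + 84*k^2 - 1098*k + 1512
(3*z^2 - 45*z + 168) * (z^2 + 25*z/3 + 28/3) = 3*z^4 - 20*z^3 - 179*z^2 + 980*z + 1568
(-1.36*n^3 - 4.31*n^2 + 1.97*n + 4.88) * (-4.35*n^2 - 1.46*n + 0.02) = 5.916*n^5 + 20.7341*n^4 - 2.3041*n^3 - 24.1904*n^2 - 7.0854*n + 0.0976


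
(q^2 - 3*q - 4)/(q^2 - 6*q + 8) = (q + 1)/(q - 2)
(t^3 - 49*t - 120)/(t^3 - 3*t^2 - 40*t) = (t + 3)/t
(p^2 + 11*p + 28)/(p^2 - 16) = (p + 7)/(p - 4)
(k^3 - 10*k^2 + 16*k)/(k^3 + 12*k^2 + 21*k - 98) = k*(k - 8)/(k^2 + 14*k + 49)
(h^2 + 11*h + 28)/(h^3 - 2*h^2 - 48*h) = (h^2 + 11*h + 28)/(h*(h^2 - 2*h - 48))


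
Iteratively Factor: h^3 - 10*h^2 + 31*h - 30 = (h - 3)*(h^2 - 7*h + 10) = (h - 5)*(h - 3)*(h - 2)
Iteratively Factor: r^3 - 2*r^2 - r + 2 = (r + 1)*(r^2 - 3*r + 2) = (r - 2)*(r + 1)*(r - 1)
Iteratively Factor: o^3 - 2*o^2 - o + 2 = (o - 1)*(o^2 - o - 2) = (o - 2)*(o - 1)*(o + 1)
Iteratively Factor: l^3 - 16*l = (l - 4)*(l^2 + 4*l) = l*(l - 4)*(l + 4)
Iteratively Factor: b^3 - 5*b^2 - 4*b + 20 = (b + 2)*(b^2 - 7*b + 10) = (b - 5)*(b + 2)*(b - 2)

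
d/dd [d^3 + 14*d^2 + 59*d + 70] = 3*d^2 + 28*d + 59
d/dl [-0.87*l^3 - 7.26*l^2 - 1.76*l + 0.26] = -2.61*l^2 - 14.52*l - 1.76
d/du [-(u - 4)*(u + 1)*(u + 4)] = -3*u^2 - 2*u + 16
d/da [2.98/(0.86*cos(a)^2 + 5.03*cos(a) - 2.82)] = (5.1256*cos(a) + 14.9894)*sin(a)/(0.86*cos(a)^2 + 5.03*cos(a) - 2.82)^2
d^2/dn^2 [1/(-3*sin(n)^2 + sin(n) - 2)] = (36*sin(n)^4 - 9*sin(n)^3 - 77*sin(n)^2 + 20*sin(n) + 10)/(3*sin(n)^2 - sin(n) + 2)^3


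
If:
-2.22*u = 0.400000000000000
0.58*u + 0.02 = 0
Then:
No Solution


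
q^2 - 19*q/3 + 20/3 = (q - 5)*(q - 4/3)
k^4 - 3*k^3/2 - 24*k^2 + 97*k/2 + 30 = (k - 4)*(k - 3)*(k + 1/2)*(k + 5)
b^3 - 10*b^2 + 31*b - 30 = (b - 5)*(b - 3)*(b - 2)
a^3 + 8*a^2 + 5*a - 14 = (a - 1)*(a + 2)*(a + 7)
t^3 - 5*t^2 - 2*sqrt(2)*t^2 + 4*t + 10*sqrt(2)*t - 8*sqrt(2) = (t - 4)*(t - 1)*(t - 2*sqrt(2))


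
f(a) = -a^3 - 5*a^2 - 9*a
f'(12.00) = -561.00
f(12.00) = -2556.00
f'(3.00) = -66.00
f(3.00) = -99.00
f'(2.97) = -65.16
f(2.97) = -97.03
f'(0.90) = -20.43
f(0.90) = -12.88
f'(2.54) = -53.75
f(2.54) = -71.51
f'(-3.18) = -7.54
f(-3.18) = 10.22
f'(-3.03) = -6.24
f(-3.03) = 9.18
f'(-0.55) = -4.41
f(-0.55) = 3.60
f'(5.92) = -173.34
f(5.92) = -435.99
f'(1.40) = -28.88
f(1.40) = -25.14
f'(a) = -3*a^2 - 10*a - 9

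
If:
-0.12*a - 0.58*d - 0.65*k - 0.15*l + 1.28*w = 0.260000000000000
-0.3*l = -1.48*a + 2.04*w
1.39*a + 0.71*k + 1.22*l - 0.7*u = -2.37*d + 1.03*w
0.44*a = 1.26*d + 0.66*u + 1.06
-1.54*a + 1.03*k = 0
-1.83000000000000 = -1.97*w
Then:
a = 1.20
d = -0.56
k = 1.80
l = -0.38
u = 0.27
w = 0.93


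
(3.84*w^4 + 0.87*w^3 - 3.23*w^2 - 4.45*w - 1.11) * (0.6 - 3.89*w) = -14.9376*w^5 - 1.0803*w^4 + 13.0867*w^3 + 15.3725*w^2 + 1.6479*w - 0.666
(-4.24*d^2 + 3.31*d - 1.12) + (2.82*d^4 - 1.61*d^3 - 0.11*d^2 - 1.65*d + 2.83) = 2.82*d^4 - 1.61*d^3 - 4.35*d^2 + 1.66*d + 1.71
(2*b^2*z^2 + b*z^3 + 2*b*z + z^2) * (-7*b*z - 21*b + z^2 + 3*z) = -14*b^3*z^3 - 42*b^3*z^2 - 5*b^2*z^4 - 15*b^2*z^3 - 14*b^2*z^2 - 42*b^2*z + b*z^5 + 3*b*z^4 - 5*b*z^3 - 15*b*z^2 + z^4 + 3*z^3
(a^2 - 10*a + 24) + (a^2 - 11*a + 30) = 2*a^2 - 21*a + 54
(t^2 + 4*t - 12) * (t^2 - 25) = t^4 + 4*t^3 - 37*t^2 - 100*t + 300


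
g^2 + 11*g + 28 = (g + 4)*(g + 7)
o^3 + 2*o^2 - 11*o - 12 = (o - 3)*(o + 1)*(o + 4)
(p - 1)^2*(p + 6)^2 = p^4 + 10*p^3 + 13*p^2 - 60*p + 36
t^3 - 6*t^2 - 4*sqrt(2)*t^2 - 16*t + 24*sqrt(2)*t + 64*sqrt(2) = (t - 8)*(t + 2)*(t - 4*sqrt(2))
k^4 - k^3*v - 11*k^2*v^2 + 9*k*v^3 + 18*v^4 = (k - 3*v)*(k - 2*v)*(k + v)*(k + 3*v)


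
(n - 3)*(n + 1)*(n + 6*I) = n^3 - 2*n^2 + 6*I*n^2 - 3*n - 12*I*n - 18*I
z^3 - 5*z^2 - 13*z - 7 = (z - 7)*(z + 1)^2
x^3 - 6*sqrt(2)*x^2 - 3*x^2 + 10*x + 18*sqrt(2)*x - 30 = (x - 3)*(x - 5*sqrt(2))*(x - sqrt(2))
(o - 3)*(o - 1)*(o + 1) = o^3 - 3*o^2 - o + 3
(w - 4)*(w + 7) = w^2 + 3*w - 28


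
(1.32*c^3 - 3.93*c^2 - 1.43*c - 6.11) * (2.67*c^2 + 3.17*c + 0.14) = 3.5244*c^5 - 6.3087*c^4 - 16.0914*c^3 - 21.397*c^2 - 19.5689*c - 0.8554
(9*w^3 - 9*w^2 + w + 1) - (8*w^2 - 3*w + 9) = 9*w^3 - 17*w^2 + 4*w - 8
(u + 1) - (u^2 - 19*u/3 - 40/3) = -u^2 + 22*u/3 + 43/3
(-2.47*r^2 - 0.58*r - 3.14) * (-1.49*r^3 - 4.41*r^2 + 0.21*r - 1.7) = 3.6803*r^5 + 11.7569*r^4 + 6.7177*r^3 + 17.9246*r^2 + 0.3266*r + 5.338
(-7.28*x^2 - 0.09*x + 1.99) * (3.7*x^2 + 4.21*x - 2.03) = -26.936*x^4 - 30.9818*x^3 + 21.7625*x^2 + 8.5606*x - 4.0397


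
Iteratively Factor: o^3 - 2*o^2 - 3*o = (o + 1)*(o^2 - 3*o) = (o - 3)*(o + 1)*(o)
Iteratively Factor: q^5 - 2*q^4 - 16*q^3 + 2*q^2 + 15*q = (q - 5)*(q^4 + 3*q^3 - q^2 - 3*q) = (q - 5)*(q + 3)*(q^3 - q) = (q - 5)*(q - 1)*(q + 3)*(q^2 + q) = (q - 5)*(q - 1)*(q + 1)*(q + 3)*(q)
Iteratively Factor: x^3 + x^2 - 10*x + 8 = (x - 2)*(x^2 + 3*x - 4) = (x - 2)*(x - 1)*(x + 4)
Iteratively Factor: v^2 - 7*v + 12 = (v - 4)*(v - 3)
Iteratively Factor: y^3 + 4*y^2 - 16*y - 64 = (y - 4)*(y^2 + 8*y + 16) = (y - 4)*(y + 4)*(y + 4)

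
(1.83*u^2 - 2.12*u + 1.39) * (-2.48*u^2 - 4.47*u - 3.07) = -4.5384*u^4 - 2.9225*u^3 + 0.411099999999999*u^2 + 0.295100000000001*u - 4.2673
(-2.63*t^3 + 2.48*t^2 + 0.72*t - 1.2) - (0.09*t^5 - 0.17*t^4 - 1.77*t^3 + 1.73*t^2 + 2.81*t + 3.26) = -0.09*t^5 + 0.17*t^4 - 0.86*t^3 + 0.75*t^2 - 2.09*t - 4.46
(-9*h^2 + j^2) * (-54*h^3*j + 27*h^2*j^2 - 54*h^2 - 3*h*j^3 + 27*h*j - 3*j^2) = 486*h^5*j - 243*h^4*j^2 + 486*h^4 - 27*h^3*j^3 - 243*h^3*j + 27*h^2*j^4 - 27*h^2*j^2 - 3*h*j^5 + 27*h*j^3 - 3*j^4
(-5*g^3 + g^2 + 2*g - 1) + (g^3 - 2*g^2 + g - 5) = -4*g^3 - g^2 + 3*g - 6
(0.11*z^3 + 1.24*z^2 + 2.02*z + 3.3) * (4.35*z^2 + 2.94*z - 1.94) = 0.4785*z^5 + 5.7174*z^4 + 12.2192*z^3 + 17.8882*z^2 + 5.7832*z - 6.402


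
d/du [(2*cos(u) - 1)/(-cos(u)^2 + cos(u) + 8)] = (2*cos(u) - cos(2*u) - 18)*sin(u)/(sin(u)^2 + cos(u) + 7)^2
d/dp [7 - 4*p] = -4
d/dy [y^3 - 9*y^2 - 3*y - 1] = 3*y^2 - 18*y - 3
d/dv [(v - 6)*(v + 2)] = 2*v - 4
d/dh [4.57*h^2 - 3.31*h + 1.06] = 9.14*h - 3.31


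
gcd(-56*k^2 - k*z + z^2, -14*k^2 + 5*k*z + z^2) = 7*k + z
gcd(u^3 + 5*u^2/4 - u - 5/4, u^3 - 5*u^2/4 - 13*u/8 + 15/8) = u^2 + u/4 - 5/4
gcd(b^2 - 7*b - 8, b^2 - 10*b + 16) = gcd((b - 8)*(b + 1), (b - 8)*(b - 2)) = b - 8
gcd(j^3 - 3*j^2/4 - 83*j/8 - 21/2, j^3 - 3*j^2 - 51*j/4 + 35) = j - 4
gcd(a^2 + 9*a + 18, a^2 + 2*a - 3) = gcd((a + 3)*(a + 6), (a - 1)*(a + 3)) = a + 3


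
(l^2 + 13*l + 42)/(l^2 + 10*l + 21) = (l + 6)/(l + 3)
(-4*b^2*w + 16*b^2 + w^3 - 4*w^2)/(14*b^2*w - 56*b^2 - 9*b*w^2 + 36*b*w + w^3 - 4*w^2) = (2*b + w)/(-7*b + w)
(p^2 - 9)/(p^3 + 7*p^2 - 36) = (p - 3)/(p^2 + 4*p - 12)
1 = 1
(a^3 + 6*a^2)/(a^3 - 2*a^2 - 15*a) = a*(a + 6)/(a^2 - 2*a - 15)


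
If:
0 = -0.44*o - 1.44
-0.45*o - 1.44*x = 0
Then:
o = -3.27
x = 1.02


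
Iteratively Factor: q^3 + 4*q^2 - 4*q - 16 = (q - 2)*(q^2 + 6*q + 8) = (q - 2)*(q + 4)*(q + 2)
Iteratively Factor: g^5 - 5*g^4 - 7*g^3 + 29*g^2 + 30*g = (g - 5)*(g^4 - 7*g^2 - 6*g) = (g - 5)*(g + 1)*(g^3 - g^2 - 6*g) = g*(g - 5)*(g + 1)*(g^2 - g - 6) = g*(g - 5)*(g + 1)*(g + 2)*(g - 3)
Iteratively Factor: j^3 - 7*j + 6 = (j - 2)*(j^2 + 2*j - 3) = (j - 2)*(j + 3)*(j - 1)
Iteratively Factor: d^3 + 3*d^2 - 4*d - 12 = (d - 2)*(d^2 + 5*d + 6) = (d - 2)*(d + 3)*(d + 2)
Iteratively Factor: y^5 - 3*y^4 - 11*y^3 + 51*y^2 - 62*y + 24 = (y - 3)*(y^4 - 11*y^2 + 18*y - 8) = (y - 3)*(y - 2)*(y^3 + 2*y^2 - 7*y + 4) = (y - 3)*(y - 2)*(y + 4)*(y^2 - 2*y + 1) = (y - 3)*(y - 2)*(y - 1)*(y + 4)*(y - 1)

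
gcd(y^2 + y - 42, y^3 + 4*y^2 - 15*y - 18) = 1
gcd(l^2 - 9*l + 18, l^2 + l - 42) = l - 6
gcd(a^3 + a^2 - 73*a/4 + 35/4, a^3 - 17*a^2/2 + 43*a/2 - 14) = a - 7/2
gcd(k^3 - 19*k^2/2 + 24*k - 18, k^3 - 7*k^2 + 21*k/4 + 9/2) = k^2 - 15*k/2 + 9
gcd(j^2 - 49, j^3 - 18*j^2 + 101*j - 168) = j - 7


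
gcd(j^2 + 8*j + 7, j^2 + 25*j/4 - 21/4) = j + 7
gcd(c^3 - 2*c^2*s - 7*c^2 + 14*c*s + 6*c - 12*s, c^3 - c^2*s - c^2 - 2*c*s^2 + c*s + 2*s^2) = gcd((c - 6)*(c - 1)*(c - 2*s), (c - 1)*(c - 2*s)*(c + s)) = -c^2 + 2*c*s + c - 2*s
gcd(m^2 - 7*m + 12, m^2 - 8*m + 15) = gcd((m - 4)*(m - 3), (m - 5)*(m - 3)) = m - 3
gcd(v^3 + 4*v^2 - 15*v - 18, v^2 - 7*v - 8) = v + 1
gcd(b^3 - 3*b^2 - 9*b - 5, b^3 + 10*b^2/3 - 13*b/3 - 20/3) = b + 1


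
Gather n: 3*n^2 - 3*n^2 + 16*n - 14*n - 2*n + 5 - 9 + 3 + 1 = 0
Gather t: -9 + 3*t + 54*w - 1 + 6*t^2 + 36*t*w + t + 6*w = 6*t^2 + t*(36*w + 4) + 60*w - 10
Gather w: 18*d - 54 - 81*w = 18*d - 81*w - 54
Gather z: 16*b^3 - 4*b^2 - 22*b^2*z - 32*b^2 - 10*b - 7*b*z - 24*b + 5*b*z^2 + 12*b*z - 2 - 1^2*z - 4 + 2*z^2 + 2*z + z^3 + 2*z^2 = 16*b^3 - 36*b^2 - 34*b + z^3 + z^2*(5*b + 4) + z*(-22*b^2 + 5*b + 1) - 6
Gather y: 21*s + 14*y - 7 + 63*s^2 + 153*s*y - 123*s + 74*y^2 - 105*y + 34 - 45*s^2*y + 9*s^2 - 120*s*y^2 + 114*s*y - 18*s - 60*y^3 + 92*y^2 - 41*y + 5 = 72*s^2 - 120*s - 60*y^3 + y^2*(166 - 120*s) + y*(-45*s^2 + 267*s - 132) + 32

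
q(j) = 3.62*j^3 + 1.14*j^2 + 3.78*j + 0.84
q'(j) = 10.86*j^2 + 2.28*j + 3.78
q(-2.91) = -89.71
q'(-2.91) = 89.11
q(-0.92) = -4.49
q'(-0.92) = 10.87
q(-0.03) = 0.73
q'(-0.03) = 3.72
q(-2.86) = -85.33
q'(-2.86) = 86.09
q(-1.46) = -13.51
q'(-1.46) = 23.60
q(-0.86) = -3.87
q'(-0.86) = 9.85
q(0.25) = 1.91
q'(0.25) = 5.03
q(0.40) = 2.77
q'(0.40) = 6.43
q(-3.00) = -97.98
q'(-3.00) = 94.68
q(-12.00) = -6135.72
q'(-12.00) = 1540.26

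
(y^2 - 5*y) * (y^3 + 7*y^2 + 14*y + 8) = y^5 + 2*y^4 - 21*y^3 - 62*y^2 - 40*y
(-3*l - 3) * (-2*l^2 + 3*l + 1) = 6*l^3 - 3*l^2 - 12*l - 3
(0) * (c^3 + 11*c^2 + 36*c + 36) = 0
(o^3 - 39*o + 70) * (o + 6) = o^4 + 6*o^3 - 39*o^2 - 164*o + 420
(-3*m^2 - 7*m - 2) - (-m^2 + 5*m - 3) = -2*m^2 - 12*m + 1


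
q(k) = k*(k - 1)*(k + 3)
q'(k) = k*(k - 1) + k*(k + 3) + (k - 1)*(k + 3)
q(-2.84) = 1.74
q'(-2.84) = 9.84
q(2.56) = 22.20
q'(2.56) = 26.90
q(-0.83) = 3.30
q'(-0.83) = -4.25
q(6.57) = 350.21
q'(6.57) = 152.77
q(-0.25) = 0.86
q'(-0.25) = -3.81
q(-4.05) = -21.48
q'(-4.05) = 30.01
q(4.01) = 84.61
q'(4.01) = 61.28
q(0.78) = -0.65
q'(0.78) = 1.95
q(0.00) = 0.00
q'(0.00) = -3.00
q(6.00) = 270.00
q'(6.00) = 129.00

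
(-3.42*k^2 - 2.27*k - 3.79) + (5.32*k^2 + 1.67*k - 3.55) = 1.9*k^2 - 0.6*k - 7.34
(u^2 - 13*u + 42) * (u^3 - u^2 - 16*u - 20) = u^5 - 14*u^4 + 39*u^3 + 146*u^2 - 412*u - 840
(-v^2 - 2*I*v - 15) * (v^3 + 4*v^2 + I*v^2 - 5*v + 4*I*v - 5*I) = -v^5 - 4*v^4 - 3*I*v^4 - 8*v^3 - 12*I*v^3 - 52*v^2 + 65*v - 60*I*v + 75*I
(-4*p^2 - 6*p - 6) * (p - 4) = -4*p^3 + 10*p^2 + 18*p + 24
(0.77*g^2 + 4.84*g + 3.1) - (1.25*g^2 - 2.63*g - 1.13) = -0.48*g^2 + 7.47*g + 4.23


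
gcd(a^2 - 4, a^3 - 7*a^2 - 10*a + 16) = a + 2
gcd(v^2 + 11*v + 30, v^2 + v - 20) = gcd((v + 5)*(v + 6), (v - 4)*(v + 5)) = v + 5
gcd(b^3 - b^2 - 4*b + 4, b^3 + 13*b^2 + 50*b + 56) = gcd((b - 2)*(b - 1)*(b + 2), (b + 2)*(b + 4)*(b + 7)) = b + 2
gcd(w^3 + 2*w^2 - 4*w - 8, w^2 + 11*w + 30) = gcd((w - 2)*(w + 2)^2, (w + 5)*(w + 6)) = 1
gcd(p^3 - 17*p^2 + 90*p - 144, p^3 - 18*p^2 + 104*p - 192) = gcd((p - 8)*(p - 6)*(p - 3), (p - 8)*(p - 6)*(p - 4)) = p^2 - 14*p + 48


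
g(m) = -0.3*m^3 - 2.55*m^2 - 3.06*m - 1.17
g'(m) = -0.9*m^2 - 5.1*m - 3.06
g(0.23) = -2.01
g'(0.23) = -4.28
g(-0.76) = -0.19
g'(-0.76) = 0.30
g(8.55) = -401.25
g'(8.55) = -112.46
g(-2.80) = -6.01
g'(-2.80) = 4.16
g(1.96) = -19.22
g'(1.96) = -16.51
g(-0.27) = -0.52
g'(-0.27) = -1.75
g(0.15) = -1.69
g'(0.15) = -3.85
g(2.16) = -22.70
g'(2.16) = -18.28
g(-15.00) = 483.48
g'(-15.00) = -129.06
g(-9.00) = 38.52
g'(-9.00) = -30.06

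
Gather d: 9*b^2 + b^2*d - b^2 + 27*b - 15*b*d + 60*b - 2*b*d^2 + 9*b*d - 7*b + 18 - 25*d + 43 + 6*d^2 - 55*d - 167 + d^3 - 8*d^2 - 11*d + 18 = 8*b^2 + 80*b + d^3 + d^2*(-2*b - 2) + d*(b^2 - 6*b - 91) - 88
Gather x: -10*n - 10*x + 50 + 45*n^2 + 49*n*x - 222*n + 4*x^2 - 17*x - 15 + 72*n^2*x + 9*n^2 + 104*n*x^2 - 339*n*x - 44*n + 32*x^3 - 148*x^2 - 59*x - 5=54*n^2 - 276*n + 32*x^3 + x^2*(104*n - 144) + x*(72*n^2 - 290*n - 86) + 30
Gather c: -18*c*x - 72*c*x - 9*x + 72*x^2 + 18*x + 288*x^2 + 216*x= -90*c*x + 360*x^2 + 225*x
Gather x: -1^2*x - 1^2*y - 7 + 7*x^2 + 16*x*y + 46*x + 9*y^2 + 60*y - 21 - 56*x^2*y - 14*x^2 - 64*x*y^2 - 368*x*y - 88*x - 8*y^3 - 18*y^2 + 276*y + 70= x^2*(-56*y - 7) + x*(-64*y^2 - 352*y - 43) - 8*y^3 - 9*y^2 + 335*y + 42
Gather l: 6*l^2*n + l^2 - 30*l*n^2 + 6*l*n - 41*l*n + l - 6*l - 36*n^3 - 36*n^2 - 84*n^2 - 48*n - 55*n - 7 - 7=l^2*(6*n + 1) + l*(-30*n^2 - 35*n - 5) - 36*n^3 - 120*n^2 - 103*n - 14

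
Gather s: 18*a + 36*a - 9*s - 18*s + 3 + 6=54*a - 27*s + 9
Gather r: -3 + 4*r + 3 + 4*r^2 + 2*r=4*r^2 + 6*r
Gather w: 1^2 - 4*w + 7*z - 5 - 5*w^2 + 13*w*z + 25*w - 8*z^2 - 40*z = -5*w^2 + w*(13*z + 21) - 8*z^2 - 33*z - 4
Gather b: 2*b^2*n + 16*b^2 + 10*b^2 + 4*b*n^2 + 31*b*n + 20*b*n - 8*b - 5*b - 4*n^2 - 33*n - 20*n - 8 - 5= b^2*(2*n + 26) + b*(4*n^2 + 51*n - 13) - 4*n^2 - 53*n - 13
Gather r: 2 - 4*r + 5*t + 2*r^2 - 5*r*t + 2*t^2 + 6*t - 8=2*r^2 + r*(-5*t - 4) + 2*t^2 + 11*t - 6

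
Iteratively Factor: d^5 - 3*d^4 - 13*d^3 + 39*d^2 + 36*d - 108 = (d - 3)*(d^4 - 13*d^2 + 36) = (d - 3)*(d + 3)*(d^3 - 3*d^2 - 4*d + 12) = (d - 3)*(d - 2)*(d + 3)*(d^2 - d - 6) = (d - 3)*(d - 2)*(d + 2)*(d + 3)*(d - 3)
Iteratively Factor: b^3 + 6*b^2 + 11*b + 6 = (b + 1)*(b^2 + 5*b + 6) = (b + 1)*(b + 3)*(b + 2)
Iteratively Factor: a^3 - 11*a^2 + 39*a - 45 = (a - 3)*(a^2 - 8*a + 15) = (a - 5)*(a - 3)*(a - 3)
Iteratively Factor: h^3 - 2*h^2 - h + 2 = (h - 2)*(h^2 - 1) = (h - 2)*(h - 1)*(h + 1)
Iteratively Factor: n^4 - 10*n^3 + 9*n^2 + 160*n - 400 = (n + 4)*(n^3 - 14*n^2 + 65*n - 100) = (n - 4)*(n + 4)*(n^2 - 10*n + 25) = (n - 5)*(n - 4)*(n + 4)*(n - 5)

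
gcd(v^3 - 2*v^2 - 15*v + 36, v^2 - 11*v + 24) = v - 3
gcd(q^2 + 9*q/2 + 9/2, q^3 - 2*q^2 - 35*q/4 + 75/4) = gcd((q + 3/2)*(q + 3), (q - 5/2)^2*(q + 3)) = q + 3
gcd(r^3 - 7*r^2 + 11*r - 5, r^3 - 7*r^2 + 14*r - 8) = r - 1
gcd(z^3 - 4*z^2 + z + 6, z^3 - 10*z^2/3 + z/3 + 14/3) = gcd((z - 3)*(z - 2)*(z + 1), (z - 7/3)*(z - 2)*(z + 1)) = z^2 - z - 2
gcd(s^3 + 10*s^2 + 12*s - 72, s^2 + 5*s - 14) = s - 2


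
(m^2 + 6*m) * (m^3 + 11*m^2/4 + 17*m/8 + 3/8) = m^5 + 35*m^4/4 + 149*m^3/8 + 105*m^2/8 + 9*m/4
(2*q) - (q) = q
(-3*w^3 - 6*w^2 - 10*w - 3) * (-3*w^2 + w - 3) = 9*w^5 + 15*w^4 + 33*w^3 + 17*w^2 + 27*w + 9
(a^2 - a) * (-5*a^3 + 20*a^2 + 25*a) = -5*a^5 + 25*a^4 + 5*a^3 - 25*a^2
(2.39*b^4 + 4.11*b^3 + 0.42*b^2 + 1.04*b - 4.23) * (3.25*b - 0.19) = 7.7675*b^5 + 12.9034*b^4 + 0.5841*b^3 + 3.3002*b^2 - 13.9451*b + 0.8037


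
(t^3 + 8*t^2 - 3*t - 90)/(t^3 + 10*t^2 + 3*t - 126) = (t + 5)/(t + 7)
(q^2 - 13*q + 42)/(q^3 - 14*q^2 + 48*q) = (q - 7)/(q*(q - 8))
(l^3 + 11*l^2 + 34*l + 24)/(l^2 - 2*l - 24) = (l^2 + 7*l + 6)/(l - 6)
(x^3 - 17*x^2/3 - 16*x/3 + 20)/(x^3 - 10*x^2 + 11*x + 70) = (x^2 - 23*x/3 + 10)/(x^2 - 12*x + 35)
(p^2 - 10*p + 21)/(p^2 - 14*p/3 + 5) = 3*(p - 7)/(3*p - 5)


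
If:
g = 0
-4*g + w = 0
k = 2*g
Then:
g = 0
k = 0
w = 0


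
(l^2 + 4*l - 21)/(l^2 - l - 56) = (l - 3)/(l - 8)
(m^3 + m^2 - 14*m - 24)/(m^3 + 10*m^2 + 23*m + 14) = (m^2 - m - 12)/(m^2 + 8*m + 7)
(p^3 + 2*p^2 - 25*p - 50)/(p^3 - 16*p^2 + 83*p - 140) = (p^2 + 7*p + 10)/(p^2 - 11*p + 28)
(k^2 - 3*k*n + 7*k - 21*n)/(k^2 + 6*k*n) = (k^2 - 3*k*n + 7*k - 21*n)/(k*(k + 6*n))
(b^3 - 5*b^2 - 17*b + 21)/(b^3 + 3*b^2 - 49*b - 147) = (b - 1)/(b + 7)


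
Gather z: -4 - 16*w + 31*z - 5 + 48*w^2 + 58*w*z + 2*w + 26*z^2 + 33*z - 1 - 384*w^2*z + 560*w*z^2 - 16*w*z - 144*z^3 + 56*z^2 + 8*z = 48*w^2 - 14*w - 144*z^3 + z^2*(560*w + 82) + z*(-384*w^2 + 42*w + 72) - 10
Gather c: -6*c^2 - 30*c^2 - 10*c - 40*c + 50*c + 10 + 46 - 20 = 36 - 36*c^2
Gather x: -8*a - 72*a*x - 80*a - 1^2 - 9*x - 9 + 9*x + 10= -72*a*x - 88*a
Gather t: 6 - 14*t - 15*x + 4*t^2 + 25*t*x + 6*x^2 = 4*t^2 + t*(25*x - 14) + 6*x^2 - 15*x + 6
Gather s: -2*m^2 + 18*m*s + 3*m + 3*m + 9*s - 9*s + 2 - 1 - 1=-2*m^2 + 18*m*s + 6*m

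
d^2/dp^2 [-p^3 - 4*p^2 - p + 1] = -6*p - 8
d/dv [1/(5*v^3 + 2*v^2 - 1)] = v*(-15*v - 4)/(5*v^3 + 2*v^2 - 1)^2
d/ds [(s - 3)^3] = 3*(s - 3)^2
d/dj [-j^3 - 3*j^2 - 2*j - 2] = -3*j^2 - 6*j - 2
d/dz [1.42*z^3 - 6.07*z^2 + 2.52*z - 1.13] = 4.26*z^2 - 12.14*z + 2.52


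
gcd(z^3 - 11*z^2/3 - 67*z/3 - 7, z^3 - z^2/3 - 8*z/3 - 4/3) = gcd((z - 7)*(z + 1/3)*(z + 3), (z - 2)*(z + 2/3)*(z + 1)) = 1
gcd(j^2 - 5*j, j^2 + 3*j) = j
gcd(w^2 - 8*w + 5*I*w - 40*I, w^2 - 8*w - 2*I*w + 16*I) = w - 8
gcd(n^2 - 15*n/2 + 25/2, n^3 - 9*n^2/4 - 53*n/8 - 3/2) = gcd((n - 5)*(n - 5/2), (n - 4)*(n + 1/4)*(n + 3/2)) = 1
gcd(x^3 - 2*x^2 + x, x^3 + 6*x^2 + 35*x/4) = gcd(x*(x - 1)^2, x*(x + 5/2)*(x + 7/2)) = x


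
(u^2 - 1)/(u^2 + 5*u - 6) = (u + 1)/(u + 6)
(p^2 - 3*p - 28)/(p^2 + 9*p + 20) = (p - 7)/(p + 5)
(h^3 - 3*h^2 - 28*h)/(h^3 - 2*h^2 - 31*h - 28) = h/(h + 1)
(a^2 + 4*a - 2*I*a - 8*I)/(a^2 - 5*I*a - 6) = (a + 4)/(a - 3*I)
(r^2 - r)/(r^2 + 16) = r*(r - 1)/(r^2 + 16)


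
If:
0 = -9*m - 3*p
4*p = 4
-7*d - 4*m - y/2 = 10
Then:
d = -y/14 - 26/21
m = -1/3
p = 1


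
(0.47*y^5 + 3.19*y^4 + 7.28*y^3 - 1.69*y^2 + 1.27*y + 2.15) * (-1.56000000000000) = -0.7332*y^5 - 4.9764*y^4 - 11.3568*y^3 + 2.6364*y^2 - 1.9812*y - 3.354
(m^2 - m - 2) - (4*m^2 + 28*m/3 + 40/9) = -3*m^2 - 31*m/3 - 58/9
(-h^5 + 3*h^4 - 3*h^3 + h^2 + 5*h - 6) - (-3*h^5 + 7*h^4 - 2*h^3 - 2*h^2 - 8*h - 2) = 2*h^5 - 4*h^4 - h^3 + 3*h^2 + 13*h - 4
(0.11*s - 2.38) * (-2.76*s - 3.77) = -0.3036*s^2 + 6.1541*s + 8.9726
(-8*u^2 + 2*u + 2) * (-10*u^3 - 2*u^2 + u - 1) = 80*u^5 - 4*u^4 - 32*u^3 + 6*u^2 - 2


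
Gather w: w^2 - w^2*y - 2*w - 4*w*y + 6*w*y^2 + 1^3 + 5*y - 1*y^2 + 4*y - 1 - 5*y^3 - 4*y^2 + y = w^2*(1 - y) + w*(6*y^2 - 4*y - 2) - 5*y^3 - 5*y^2 + 10*y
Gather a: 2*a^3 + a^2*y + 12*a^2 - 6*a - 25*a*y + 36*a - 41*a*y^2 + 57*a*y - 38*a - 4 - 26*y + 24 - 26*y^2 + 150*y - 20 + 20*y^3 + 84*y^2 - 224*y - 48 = 2*a^3 + a^2*(y + 12) + a*(-41*y^2 + 32*y - 8) + 20*y^3 + 58*y^2 - 100*y - 48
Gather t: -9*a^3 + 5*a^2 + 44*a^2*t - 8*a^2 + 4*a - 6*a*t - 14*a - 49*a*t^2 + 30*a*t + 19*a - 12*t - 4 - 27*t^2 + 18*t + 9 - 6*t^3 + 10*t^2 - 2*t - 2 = -9*a^3 - 3*a^2 + 9*a - 6*t^3 + t^2*(-49*a - 17) + t*(44*a^2 + 24*a + 4) + 3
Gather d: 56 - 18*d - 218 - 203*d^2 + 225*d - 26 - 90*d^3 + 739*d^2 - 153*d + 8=-90*d^3 + 536*d^2 + 54*d - 180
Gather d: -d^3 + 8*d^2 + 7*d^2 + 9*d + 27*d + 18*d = -d^3 + 15*d^2 + 54*d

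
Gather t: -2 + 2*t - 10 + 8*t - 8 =10*t - 20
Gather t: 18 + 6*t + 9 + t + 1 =7*t + 28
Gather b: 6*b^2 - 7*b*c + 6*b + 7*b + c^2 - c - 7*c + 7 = 6*b^2 + b*(13 - 7*c) + c^2 - 8*c + 7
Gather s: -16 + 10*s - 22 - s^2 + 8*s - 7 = -s^2 + 18*s - 45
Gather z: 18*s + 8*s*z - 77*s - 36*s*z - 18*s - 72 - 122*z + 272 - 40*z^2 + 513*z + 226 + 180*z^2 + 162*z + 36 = -77*s + 140*z^2 + z*(553 - 28*s) + 462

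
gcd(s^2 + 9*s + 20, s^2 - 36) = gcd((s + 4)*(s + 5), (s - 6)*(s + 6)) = 1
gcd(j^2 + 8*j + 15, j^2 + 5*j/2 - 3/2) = j + 3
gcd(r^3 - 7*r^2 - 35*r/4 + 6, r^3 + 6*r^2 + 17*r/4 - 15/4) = r^2 + r - 3/4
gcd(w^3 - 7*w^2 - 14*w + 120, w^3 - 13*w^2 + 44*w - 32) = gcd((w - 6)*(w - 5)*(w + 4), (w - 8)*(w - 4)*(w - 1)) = 1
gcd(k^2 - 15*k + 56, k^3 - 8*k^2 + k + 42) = k - 7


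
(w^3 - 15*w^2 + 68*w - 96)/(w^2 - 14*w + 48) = (w^2 - 7*w + 12)/(w - 6)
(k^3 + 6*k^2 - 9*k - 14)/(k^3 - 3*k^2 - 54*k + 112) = (k + 1)/(k - 8)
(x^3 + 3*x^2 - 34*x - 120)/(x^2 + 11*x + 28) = (x^2 - x - 30)/(x + 7)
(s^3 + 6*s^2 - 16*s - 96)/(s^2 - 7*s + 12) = (s^2 + 10*s + 24)/(s - 3)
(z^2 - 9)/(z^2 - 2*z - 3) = (z + 3)/(z + 1)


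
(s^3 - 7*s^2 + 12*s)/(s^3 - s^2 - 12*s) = (s - 3)/(s + 3)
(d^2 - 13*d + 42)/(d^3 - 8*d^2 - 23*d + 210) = 1/(d + 5)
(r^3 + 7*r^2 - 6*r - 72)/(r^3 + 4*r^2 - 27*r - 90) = (r^2 + r - 12)/(r^2 - 2*r - 15)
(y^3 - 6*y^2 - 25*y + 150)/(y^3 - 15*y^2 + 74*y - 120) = (y + 5)/(y - 4)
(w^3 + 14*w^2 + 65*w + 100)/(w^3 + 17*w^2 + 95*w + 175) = (w + 4)/(w + 7)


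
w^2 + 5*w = w*(w + 5)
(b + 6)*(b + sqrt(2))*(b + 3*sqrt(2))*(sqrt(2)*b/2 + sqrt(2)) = sqrt(2)*b^4/2 + 4*b^3 + 4*sqrt(2)*b^3 + 9*sqrt(2)*b^2 + 32*b^2 + 24*sqrt(2)*b + 48*b + 36*sqrt(2)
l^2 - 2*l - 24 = (l - 6)*(l + 4)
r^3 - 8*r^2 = r^2*(r - 8)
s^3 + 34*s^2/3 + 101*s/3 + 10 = (s + 1/3)*(s + 5)*(s + 6)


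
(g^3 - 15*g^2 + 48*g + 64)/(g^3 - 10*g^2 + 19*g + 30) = (g^2 - 16*g + 64)/(g^2 - 11*g + 30)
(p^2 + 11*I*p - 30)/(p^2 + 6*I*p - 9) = (p^2 + 11*I*p - 30)/(p^2 + 6*I*p - 9)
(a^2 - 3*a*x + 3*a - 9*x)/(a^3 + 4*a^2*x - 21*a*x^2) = (a + 3)/(a*(a + 7*x))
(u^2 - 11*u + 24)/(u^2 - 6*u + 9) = (u - 8)/(u - 3)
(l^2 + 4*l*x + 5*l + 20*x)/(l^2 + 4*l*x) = (l + 5)/l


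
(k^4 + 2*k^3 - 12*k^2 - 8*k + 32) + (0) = k^4 + 2*k^3 - 12*k^2 - 8*k + 32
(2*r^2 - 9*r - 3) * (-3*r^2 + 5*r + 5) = -6*r^4 + 37*r^3 - 26*r^2 - 60*r - 15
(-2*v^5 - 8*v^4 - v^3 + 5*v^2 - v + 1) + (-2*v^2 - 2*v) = -2*v^5 - 8*v^4 - v^3 + 3*v^2 - 3*v + 1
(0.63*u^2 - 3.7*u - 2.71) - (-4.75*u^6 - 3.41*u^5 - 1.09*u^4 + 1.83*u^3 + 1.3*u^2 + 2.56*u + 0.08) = 4.75*u^6 + 3.41*u^5 + 1.09*u^4 - 1.83*u^3 - 0.67*u^2 - 6.26*u - 2.79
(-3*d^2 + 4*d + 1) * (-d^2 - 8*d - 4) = 3*d^4 + 20*d^3 - 21*d^2 - 24*d - 4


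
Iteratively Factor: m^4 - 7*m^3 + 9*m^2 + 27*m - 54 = (m + 2)*(m^3 - 9*m^2 + 27*m - 27) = (m - 3)*(m + 2)*(m^2 - 6*m + 9) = (m - 3)^2*(m + 2)*(m - 3)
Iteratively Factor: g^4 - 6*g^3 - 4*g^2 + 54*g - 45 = (g - 5)*(g^3 - g^2 - 9*g + 9) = (g - 5)*(g - 3)*(g^2 + 2*g - 3) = (g - 5)*(g - 3)*(g + 3)*(g - 1)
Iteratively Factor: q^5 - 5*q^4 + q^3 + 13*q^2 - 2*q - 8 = (q - 4)*(q^4 - q^3 - 3*q^2 + q + 2) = (q - 4)*(q - 1)*(q^3 - 3*q - 2) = (q - 4)*(q - 2)*(q - 1)*(q^2 + 2*q + 1) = (q - 4)*(q - 2)*(q - 1)*(q + 1)*(q + 1)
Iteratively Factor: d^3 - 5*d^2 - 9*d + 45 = (d - 3)*(d^2 - 2*d - 15) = (d - 5)*(d - 3)*(d + 3)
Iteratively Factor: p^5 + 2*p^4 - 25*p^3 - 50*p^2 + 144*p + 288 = (p - 4)*(p^4 + 6*p^3 - p^2 - 54*p - 72) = (p - 4)*(p + 2)*(p^3 + 4*p^2 - 9*p - 36) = (p - 4)*(p + 2)*(p + 4)*(p^2 - 9) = (p - 4)*(p - 3)*(p + 2)*(p + 4)*(p + 3)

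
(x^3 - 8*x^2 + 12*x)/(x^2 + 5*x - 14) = x*(x - 6)/(x + 7)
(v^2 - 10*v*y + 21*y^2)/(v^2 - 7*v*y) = (v - 3*y)/v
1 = 1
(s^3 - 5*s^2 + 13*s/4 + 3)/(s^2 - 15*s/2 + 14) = (4*s^2 - 4*s - 3)/(2*(2*s - 7))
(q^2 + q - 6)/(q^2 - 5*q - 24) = (q - 2)/(q - 8)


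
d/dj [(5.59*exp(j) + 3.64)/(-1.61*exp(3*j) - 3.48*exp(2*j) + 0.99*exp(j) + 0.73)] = (17.9998*exp(3*j) + 37.0344*exp(2*j) + 25.3344*exp(j) + 0.4771)*exp(j)/(2.5921*exp(6*j) + 11.2056*exp(5*j) + 8.9226*exp(4*j) - 9.241*exp(3*j) - 4.1007*exp(2*j) + 1.4454*exp(j) + 0.5329)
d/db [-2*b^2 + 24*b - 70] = 24 - 4*b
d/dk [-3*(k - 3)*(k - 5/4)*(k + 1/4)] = -9*k^2 + 24*k - 129/16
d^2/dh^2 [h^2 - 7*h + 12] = 2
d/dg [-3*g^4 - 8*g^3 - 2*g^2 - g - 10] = -12*g^3 - 24*g^2 - 4*g - 1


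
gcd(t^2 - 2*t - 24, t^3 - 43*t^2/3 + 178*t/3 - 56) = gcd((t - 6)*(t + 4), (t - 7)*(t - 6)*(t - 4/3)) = t - 6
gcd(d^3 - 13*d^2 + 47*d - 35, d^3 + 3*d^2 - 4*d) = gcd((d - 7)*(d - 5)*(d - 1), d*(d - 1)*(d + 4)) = d - 1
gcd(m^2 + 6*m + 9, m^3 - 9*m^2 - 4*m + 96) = m + 3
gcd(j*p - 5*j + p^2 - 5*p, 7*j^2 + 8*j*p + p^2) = j + p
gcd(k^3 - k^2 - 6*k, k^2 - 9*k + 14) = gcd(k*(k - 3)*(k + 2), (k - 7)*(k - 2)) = 1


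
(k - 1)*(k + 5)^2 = k^3 + 9*k^2 + 15*k - 25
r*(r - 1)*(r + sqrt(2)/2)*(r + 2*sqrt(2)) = r^4 - r^3 + 5*sqrt(2)*r^3/2 - 5*sqrt(2)*r^2/2 + 2*r^2 - 2*r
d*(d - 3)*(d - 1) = d^3 - 4*d^2 + 3*d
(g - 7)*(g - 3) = g^2 - 10*g + 21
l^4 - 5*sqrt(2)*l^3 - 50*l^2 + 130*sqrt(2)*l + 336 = (l - 7*sqrt(2))*(l - 3*sqrt(2))*(l + sqrt(2))*(l + 4*sqrt(2))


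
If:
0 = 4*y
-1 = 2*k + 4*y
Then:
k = -1/2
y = 0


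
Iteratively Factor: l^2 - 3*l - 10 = (l - 5)*(l + 2)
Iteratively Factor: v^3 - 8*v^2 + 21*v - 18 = (v - 3)*(v^2 - 5*v + 6) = (v - 3)*(v - 2)*(v - 3)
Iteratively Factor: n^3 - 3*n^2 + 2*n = (n - 1)*(n^2 - 2*n) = (n - 2)*(n - 1)*(n)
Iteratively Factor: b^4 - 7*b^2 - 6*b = (b - 3)*(b^3 + 3*b^2 + 2*b) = b*(b - 3)*(b^2 + 3*b + 2) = b*(b - 3)*(b + 1)*(b + 2)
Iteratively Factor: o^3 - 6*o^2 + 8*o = (o)*(o^2 - 6*o + 8) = o*(o - 2)*(o - 4)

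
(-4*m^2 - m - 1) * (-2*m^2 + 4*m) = 8*m^4 - 14*m^3 - 2*m^2 - 4*m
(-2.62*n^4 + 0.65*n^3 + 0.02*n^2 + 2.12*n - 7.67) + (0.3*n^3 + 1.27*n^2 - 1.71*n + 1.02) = -2.62*n^4 + 0.95*n^3 + 1.29*n^2 + 0.41*n - 6.65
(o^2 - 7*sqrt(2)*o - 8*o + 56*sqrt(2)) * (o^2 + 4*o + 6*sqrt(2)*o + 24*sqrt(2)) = o^4 - 4*o^3 - sqrt(2)*o^3 - 116*o^2 + 4*sqrt(2)*o^2 + 32*sqrt(2)*o + 336*o + 2688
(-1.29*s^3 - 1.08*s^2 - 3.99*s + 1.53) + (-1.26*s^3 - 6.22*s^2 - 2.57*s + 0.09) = -2.55*s^3 - 7.3*s^2 - 6.56*s + 1.62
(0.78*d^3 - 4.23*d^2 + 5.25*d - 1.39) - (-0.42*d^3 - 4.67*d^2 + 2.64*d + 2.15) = 1.2*d^3 + 0.44*d^2 + 2.61*d - 3.54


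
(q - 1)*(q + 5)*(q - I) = q^3 + 4*q^2 - I*q^2 - 5*q - 4*I*q + 5*I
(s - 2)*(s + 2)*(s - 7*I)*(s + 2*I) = s^4 - 5*I*s^3 + 10*s^2 + 20*I*s - 56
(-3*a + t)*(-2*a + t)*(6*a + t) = 36*a^3 - 24*a^2*t + a*t^2 + t^3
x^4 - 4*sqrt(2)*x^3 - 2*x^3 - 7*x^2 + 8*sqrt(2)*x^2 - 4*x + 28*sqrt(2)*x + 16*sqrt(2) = (x - 4)*(x + 1)^2*(x - 4*sqrt(2))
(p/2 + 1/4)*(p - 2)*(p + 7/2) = p^3/2 + p^2 - 25*p/8 - 7/4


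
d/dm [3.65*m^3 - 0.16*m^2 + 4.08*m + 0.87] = 10.95*m^2 - 0.32*m + 4.08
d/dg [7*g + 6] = 7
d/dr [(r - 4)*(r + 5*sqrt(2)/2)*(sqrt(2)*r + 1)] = 3*sqrt(2)*r^2 - 8*sqrt(2)*r + 12*r - 24 + 5*sqrt(2)/2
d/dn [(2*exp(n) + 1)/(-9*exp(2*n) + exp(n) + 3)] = ((2*exp(n) + 1)*(18*exp(n) - 1) - 18*exp(2*n) + 2*exp(n) + 6)*exp(n)/(-9*exp(2*n) + exp(n) + 3)^2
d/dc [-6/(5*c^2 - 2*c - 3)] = 12*(5*c - 1)/(-5*c^2 + 2*c + 3)^2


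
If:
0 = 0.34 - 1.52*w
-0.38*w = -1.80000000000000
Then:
No Solution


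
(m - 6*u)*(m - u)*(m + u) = m^3 - 6*m^2*u - m*u^2 + 6*u^3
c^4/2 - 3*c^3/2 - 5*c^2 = c^2*(c/2 + 1)*(c - 5)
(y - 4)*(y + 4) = y^2 - 16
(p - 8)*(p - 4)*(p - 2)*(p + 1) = p^4 - 13*p^3 + 42*p^2 - 8*p - 64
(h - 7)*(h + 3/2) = h^2 - 11*h/2 - 21/2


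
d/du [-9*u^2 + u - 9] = 1 - 18*u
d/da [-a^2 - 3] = -2*a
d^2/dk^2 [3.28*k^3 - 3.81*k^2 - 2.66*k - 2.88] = 19.68*k - 7.62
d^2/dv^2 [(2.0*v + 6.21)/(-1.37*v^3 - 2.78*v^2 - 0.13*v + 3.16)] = (-22.5228*v^5 - 185.569788*v^4 - 408.623696*v^3 - 398.49699*v^2 - 280.189356*v - 110.960314)/(2.571353*v^9 + 15.653346*v^8 + 32.495715*v^7 + 6.66264799999999*v^6 - 69.127521*v^5 - 76.501062*v^4 + 34.190869*v^3 + 83.119692*v^2 + 3.894384*v - 31.554496)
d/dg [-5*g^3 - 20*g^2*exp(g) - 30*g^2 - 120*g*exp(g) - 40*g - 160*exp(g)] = -20*g^2*exp(g) - 15*g^2 - 160*g*exp(g) - 60*g - 280*exp(g) - 40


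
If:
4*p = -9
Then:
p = -9/4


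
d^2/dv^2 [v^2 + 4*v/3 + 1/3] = 2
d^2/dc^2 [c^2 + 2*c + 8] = 2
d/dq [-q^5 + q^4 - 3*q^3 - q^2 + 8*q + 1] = -5*q^4 + 4*q^3 - 9*q^2 - 2*q + 8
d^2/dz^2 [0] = 0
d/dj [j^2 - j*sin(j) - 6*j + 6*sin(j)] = -j*cos(j) + 2*j - sin(j) + 6*cos(j) - 6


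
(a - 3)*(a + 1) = a^2 - 2*a - 3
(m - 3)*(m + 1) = m^2 - 2*m - 3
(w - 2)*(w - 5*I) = w^2 - 2*w - 5*I*w + 10*I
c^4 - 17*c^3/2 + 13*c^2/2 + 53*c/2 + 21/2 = (c - 7)*(c - 3)*(c + 1/2)*(c + 1)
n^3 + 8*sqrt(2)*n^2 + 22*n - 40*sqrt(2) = (n - sqrt(2))*(n + 4*sqrt(2))*(n + 5*sqrt(2))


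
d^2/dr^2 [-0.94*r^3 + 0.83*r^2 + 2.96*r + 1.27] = 1.66 - 5.64*r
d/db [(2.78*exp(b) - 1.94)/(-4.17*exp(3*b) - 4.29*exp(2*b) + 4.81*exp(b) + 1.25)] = (23.1852*exp(3*b) - 12.3432*exp(2*b) - 16.6452*exp(b) + 12.8064)*exp(b)/(17.3889*exp(6*b) + 35.7786*exp(5*b) - 21.7113*exp(4*b) - 51.6948*exp(3*b) + 12.4111*exp(2*b) + 12.025*exp(b) + 1.5625)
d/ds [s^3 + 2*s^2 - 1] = s*(3*s + 4)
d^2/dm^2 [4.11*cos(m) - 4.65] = -4.11*cos(m)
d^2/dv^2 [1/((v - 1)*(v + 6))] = 2*((v - 1)^2 + (v - 1)*(v + 6) + (v + 6)^2)/((v - 1)^3*(v + 6)^3)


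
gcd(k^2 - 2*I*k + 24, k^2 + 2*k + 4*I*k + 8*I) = k + 4*I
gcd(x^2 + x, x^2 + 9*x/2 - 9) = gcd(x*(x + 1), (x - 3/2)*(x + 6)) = 1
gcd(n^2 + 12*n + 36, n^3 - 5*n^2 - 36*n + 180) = n + 6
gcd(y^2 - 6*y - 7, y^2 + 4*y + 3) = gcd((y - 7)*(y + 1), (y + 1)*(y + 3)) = y + 1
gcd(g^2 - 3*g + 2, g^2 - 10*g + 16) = g - 2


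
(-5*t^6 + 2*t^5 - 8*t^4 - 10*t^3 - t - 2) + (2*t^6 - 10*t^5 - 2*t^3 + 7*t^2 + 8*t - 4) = -3*t^6 - 8*t^5 - 8*t^4 - 12*t^3 + 7*t^2 + 7*t - 6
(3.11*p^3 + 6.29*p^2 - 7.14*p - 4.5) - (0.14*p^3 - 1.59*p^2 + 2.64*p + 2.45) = 2.97*p^3 + 7.88*p^2 - 9.78*p - 6.95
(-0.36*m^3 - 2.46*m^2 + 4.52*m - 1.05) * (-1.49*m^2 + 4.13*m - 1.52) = 0.5364*m^5 + 2.1786*m^4 - 16.3474*m^3 + 23.9713*m^2 - 11.2069*m + 1.596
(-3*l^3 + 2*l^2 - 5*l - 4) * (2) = -6*l^3 + 4*l^2 - 10*l - 8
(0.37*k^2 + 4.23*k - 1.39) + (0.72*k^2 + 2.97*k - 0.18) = 1.09*k^2 + 7.2*k - 1.57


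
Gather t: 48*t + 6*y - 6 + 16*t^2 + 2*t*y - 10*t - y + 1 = 16*t^2 + t*(2*y + 38) + 5*y - 5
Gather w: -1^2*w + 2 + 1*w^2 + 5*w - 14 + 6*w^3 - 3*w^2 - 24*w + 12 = 6*w^3 - 2*w^2 - 20*w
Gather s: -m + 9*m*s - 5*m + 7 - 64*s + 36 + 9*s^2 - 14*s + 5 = -6*m + 9*s^2 + s*(9*m - 78) + 48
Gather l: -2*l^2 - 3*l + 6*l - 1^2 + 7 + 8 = -2*l^2 + 3*l + 14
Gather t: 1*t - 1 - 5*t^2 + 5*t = -5*t^2 + 6*t - 1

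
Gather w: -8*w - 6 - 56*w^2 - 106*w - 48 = -56*w^2 - 114*w - 54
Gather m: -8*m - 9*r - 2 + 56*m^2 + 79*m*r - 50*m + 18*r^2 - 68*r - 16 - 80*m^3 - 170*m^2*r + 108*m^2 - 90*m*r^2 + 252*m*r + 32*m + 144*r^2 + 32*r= -80*m^3 + m^2*(164 - 170*r) + m*(-90*r^2 + 331*r - 26) + 162*r^2 - 45*r - 18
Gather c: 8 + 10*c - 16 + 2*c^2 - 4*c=2*c^2 + 6*c - 8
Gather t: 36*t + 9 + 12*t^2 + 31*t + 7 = 12*t^2 + 67*t + 16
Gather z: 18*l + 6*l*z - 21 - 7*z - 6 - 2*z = 18*l + z*(6*l - 9) - 27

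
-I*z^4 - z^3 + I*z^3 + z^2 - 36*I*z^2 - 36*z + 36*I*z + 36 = (z - 6*I)*(z - I)*(z + 6*I)*(-I*z + I)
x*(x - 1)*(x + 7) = x^3 + 6*x^2 - 7*x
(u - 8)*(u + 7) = u^2 - u - 56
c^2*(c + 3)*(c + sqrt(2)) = c^4 + sqrt(2)*c^3 + 3*c^3 + 3*sqrt(2)*c^2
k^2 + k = k*(k + 1)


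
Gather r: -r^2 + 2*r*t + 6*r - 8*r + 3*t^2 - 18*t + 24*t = -r^2 + r*(2*t - 2) + 3*t^2 + 6*t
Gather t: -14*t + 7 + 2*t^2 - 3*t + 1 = 2*t^2 - 17*t + 8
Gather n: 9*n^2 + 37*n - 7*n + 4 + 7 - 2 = 9*n^2 + 30*n + 9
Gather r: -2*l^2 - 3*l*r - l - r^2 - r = -2*l^2 - l - r^2 + r*(-3*l - 1)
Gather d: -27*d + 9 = 9 - 27*d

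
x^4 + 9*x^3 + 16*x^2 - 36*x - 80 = (x - 2)*(x + 2)*(x + 4)*(x + 5)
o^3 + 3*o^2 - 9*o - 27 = (o - 3)*(o + 3)^2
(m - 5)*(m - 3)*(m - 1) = m^3 - 9*m^2 + 23*m - 15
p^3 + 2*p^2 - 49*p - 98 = (p - 7)*(p + 2)*(p + 7)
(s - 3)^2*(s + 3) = s^3 - 3*s^2 - 9*s + 27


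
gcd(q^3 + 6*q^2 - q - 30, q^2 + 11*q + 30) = q + 5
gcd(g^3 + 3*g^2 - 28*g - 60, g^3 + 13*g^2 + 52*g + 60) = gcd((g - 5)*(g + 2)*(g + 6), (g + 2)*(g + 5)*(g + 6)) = g^2 + 8*g + 12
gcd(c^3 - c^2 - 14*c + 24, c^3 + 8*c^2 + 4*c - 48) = c^2 + 2*c - 8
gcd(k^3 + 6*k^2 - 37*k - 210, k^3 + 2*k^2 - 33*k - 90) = k^2 - k - 30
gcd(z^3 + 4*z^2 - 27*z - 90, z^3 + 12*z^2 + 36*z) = z + 6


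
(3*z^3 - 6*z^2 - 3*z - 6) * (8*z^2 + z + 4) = 24*z^5 - 45*z^4 - 18*z^3 - 75*z^2 - 18*z - 24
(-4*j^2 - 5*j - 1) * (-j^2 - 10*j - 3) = 4*j^4 + 45*j^3 + 63*j^2 + 25*j + 3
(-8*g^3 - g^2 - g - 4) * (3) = -24*g^3 - 3*g^2 - 3*g - 12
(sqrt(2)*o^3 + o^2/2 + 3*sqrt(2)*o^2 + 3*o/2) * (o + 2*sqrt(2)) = sqrt(2)*o^4 + 3*sqrt(2)*o^3 + 9*o^3/2 + sqrt(2)*o^2 + 27*o^2/2 + 3*sqrt(2)*o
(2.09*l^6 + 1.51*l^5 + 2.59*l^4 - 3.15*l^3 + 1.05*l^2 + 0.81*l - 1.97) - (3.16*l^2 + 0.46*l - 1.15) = 2.09*l^6 + 1.51*l^5 + 2.59*l^4 - 3.15*l^3 - 2.11*l^2 + 0.35*l - 0.82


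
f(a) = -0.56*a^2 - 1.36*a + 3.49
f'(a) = -1.12*a - 1.36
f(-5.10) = -4.14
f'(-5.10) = 4.35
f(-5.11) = -4.18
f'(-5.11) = 4.36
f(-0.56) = 4.08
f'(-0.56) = -0.73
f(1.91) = -1.15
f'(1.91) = -3.50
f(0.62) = 2.43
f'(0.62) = -2.05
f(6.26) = -26.97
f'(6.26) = -8.37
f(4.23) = -12.28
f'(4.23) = -6.10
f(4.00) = -10.91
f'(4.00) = -5.84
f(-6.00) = -8.51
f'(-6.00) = 5.36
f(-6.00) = -8.51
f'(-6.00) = 5.36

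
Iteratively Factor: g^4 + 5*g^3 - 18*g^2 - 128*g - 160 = (g - 5)*(g^3 + 10*g^2 + 32*g + 32) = (g - 5)*(g + 2)*(g^2 + 8*g + 16) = (g - 5)*(g + 2)*(g + 4)*(g + 4)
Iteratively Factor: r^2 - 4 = (r + 2)*(r - 2)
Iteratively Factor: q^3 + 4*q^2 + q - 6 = (q + 2)*(q^2 + 2*q - 3) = (q + 2)*(q + 3)*(q - 1)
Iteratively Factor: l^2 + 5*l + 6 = (l + 2)*(l + 3)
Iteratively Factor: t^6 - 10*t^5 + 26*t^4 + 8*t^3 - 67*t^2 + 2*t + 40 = (t - 1)*(t^5 - 9*t^4 + 17*t^3 + 25*t^2 - 42*t - 40) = (t - 2)*(t - 1)*(t^4 - 7*t^3 + 3*t^2 + 31*t + 20) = (t - 4)*(t - 2)*(t - 1)*(t^3 - 3*t^2 - 9*t - 5) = (t - 4)*(t - 2)*(t - 1)*(t + 1)*(t^2 - 4*t - 5) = (t - 4)*(t - 2)*(t - 1)*(t + 1)^2*(t - 5)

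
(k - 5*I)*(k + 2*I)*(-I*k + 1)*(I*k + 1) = k^4 - 3*I*k^3 + 11*k^2 - 3*I*k + 10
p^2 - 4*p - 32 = (p - 8)*(p + 4)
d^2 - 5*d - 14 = (d - 7)*(d + 2)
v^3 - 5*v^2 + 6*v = v*(v - 3)*(v - 2)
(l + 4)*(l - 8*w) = l^2 - 8*l*w + 4*l - 32*w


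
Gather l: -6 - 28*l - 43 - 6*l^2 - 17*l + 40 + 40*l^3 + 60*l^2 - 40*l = 40*l^3 + 54*l^2 - 85*l - 9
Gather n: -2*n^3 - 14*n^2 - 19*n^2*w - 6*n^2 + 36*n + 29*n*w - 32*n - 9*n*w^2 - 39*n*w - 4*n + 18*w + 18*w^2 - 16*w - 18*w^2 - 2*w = -2*n^3 + n^2*(-19*w - 20) + n*(-9*w^2 - 10*w)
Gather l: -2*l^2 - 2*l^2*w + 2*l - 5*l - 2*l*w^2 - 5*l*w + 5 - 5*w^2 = l^2*(-2*w - 2) + l*(-2*w^2 - 5*w - 3) - 5*w^2 + 5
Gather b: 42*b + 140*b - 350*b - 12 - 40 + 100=48 - 168*b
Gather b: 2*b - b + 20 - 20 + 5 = b + 5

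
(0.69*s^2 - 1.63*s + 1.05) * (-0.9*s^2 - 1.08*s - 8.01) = -0.621*s^4 + 0.7218*s^3 - 4.7115*s^2 + 11.9223*s - 8.4105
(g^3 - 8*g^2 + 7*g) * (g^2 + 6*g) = g^5 - 2*g^4 - 41*g^3 + 42*g^2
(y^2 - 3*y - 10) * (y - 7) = y^3 - 10*y^2 + 11*y + 70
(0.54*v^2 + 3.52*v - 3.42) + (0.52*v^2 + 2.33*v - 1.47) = 1.06*v^2 + 5.85*v - 4.89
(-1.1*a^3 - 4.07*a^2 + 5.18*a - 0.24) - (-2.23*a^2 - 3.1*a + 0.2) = -1.1*a^3 - 1.84*a^2 + 8.28*a - 0.44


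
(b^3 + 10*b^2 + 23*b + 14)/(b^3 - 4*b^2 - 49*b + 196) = (b^2 + 3*b + 2)/(b^2 - 11*b + 28)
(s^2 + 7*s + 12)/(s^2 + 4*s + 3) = (s + 4)/(s + 1)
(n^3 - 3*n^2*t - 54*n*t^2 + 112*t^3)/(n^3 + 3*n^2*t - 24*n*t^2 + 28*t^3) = (-n + 8*t)/(-n + 2*t)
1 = 1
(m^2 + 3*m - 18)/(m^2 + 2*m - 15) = (m + 6)/(m + 5)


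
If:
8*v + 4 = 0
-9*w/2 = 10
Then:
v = -1/2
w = -20/9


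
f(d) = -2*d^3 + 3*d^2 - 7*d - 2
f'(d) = -6*d^2 + 6*d - 7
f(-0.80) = 6.54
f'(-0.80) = -15.64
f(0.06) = -2.41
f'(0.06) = -6.66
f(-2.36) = 57.52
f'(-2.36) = -54.58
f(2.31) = -26.81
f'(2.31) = -25.16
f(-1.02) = 10.38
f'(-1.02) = -19.36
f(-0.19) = -0.55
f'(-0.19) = -8.36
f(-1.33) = 17.32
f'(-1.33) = -25.59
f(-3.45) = 139.98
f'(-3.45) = -99.12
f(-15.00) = 7528.00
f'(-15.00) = -1447.00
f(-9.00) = 1762.00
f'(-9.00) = -547.00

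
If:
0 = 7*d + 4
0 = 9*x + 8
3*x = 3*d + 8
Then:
No Solution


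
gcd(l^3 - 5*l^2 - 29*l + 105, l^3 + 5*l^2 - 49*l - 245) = l^2 - 2*l - 35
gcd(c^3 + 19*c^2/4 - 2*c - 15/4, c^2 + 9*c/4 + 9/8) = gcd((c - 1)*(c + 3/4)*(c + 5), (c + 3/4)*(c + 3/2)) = c + 3/4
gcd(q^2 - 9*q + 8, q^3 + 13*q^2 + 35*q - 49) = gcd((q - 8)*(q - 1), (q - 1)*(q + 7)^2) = q - 1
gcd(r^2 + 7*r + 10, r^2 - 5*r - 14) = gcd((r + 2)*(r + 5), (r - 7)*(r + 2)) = r + 2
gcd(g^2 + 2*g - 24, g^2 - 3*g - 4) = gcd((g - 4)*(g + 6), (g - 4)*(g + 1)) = g - 4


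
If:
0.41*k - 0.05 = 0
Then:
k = 0.12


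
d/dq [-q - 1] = -1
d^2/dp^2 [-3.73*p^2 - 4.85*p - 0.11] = -7.46000000000000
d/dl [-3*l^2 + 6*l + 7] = 6 - 6*l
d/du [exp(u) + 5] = exp(u)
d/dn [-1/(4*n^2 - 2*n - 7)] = 2*(4*n - 1)/(-4*n^2 + 2*n + 7)^2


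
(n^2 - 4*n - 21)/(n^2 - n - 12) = (n - 7)/(n - 4)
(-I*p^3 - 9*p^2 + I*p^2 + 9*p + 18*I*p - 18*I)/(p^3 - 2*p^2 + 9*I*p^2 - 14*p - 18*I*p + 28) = (-I*p^3 + p^2*(-9 + I) + p*(9 + 18*I) - 18*I)/(p^3 + p^2*(-2 + 9*I) + p*(-14 - 18*I) + 28)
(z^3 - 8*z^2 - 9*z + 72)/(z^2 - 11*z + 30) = (z^3 - 8*z^2 - 9*z + 72)/(z^2 - 11*z + 30)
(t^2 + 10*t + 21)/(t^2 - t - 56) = (t + 3)/(t - 8)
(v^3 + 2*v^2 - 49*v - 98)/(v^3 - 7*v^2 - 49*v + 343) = (v + 2)/(v - 7)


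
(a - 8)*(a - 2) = a^2 - 10*a + 16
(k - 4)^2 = k^2 - 8*k + 16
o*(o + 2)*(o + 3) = o^3 + 5*o^2 + 6*o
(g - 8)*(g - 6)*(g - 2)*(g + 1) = g^4 - 15*g^3 + 60*g^2 - 20*g - 96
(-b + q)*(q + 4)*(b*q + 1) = -b^2*q^2 - 4*b^2*q + b*q^3 + 4*b*q^2 - b*q - 4*b + q^2 + 4*q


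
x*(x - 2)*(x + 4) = x^3 + 2*x^2 - 8*x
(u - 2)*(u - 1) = u^2 - 3*u + 2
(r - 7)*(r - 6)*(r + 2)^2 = r^4 - 9*r^3 - 6*r^2 + 116*r + 168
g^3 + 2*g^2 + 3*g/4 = g*(g + 1/2)*(g + 3/2)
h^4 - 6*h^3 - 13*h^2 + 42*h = h*(h - 7)*(h - 2)*(h + 3)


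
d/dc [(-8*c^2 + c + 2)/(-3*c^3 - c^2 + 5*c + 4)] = 3*(-8*c^4 + 2*c^3 - 7*c^2 - 20*c - 2)/(9*c^6 + 6*c^5 - 29*c^4 - 34*c^3 + 17*c^2 + 40*c + 16)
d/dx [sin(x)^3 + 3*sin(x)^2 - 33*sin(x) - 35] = 3*(sin(x)^2 + 2*sin(x) - 11)*cos(x)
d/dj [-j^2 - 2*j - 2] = -2*j - 2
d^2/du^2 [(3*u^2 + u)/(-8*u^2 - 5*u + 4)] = 8*(14*u^3 - 72*u^2 - 24*u - 17)/(512*u^6 + 960*u^5 - 168*u^4 - 835*u^3 + 84*u^2 + 240*u - 64)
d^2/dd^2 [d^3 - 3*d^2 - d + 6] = 6*d - 6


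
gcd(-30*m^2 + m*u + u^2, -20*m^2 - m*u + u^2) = -5*m + u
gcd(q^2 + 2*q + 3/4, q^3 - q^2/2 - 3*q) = q + 3/2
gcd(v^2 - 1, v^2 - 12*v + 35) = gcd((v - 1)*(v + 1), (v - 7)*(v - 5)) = 1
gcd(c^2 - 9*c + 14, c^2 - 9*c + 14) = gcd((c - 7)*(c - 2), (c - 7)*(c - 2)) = c^2 - 9*c + 14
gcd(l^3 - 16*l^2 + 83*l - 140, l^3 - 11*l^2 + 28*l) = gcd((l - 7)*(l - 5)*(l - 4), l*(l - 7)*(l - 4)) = l^2 - 11*l + 28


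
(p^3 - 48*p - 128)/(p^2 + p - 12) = (p^2 - 4*p - 32)/(p - 3)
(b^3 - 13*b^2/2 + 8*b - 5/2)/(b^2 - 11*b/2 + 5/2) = b - 1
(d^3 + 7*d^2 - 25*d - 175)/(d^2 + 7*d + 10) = (d^2 + 2*d - 35)/(d + 2)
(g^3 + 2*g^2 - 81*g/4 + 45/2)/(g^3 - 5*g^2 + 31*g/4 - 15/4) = (g + 6)/(g - 1)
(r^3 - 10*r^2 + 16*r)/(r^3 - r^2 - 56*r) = (r - 2)/(r + 7)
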